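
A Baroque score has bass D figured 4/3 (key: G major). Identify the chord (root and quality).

G major seventh

The figures 4/3 indicate a seventh chord in second inversion.
In second inversion the root lies a fourth above the bass: a fourth above D in G major is G.
The chord tones are D, F#, G, B, giving G major seventh.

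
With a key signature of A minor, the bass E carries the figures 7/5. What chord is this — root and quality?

E minor seventh

The figures 7/5 indicate a seventh chord in root position.
In root position the bass is the root, so the root is E.
The chord tones are E, G, B, D, giving E minor seventh.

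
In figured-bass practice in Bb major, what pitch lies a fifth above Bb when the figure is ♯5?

F#

Counting 4 letter steps above Bb lands on F; in Bb major, that letter is F.
The #5 figure raises it a semitone, giving F#.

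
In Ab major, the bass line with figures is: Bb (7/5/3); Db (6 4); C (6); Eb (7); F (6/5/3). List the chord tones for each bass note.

Bb, Db, F, Ab | Db, G, Bb | C, Eb, Ab | Eb, G, Bb, Db | F, Ab, C, Db

Bb (7/5/3): Bb, Db, F, Ab.
Db (6/4): Db, G, Bb.
C (6/3): C, Eb, Ab.
Eb (7/5/3): Eb, G, Bb, Db.
F (6/5/3): F, Ab, C, Db.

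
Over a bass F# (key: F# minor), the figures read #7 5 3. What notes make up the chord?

A third above F# in this key is A.
A fifth above F# in this key is C#.
A seventh above F# in this key is E, raised to E# by the sharp.
Together with the bass F#, this spells F# minor-major seventh in root position.

F#, A, C#, E#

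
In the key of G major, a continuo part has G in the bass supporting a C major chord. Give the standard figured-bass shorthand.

6/4

G is the fifth of C major, so the chord is in second inversion.
A triad in second inversion is figured 6/4, conventionally abbreviated 6/4.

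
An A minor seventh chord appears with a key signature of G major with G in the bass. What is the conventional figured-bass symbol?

G is the seventh of A minor seventh, so the chord is in third inversion.
A seventh chord in third inversion is figured 6/4/2, conventionally abbreviated 4/2.

4/2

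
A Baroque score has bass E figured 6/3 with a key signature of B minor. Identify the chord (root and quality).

The figures 6/3 indicate a triad in first inversion.
In first inversion the root lies a sixth above the bass: a sixth above E in B minor is C#.
The chord tones are E, G, C#, giving C# diminished.

C# diminished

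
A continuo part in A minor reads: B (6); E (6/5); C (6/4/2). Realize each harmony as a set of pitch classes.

B (6/3): B, D, G.
E (6/5/3): E, G, B, C.
C (6/4/2): C, D, F, A.

B, D, G | E, G, B, C | C, D, F, A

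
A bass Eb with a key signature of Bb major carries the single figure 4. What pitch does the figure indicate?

Counting 3 letter steps above Eb lands on A; in Bb major, that letter is A.

A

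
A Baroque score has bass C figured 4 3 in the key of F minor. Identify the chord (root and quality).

F minor seventh

The figures 4 3 indicate a seventh chord in second inversion.
In second inversion the root lies a fourth above the bass: a fourth above C in F minor is F.
The chord tones are C, Eb, F, Ab, giving F minor seventh.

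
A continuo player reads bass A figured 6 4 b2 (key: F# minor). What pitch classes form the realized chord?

A second above A in this key is B, lowered to Bb by the flat.
A fourth above A in this key is D.
A sixth above A in this key is F#.
Together with the bass A, this spells Bb augmented major seventh in third inversion.

A, Bb, D, F#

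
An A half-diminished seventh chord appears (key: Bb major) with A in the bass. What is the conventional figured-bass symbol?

A is the root of A half-diminished seventh, so the chord is in root position.
A seventh chord in root position is figured 7/5/3, conventionally abbreviated 7.

7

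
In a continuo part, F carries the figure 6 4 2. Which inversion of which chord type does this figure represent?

Intervals of 6/4/2 above the bass form a seventh chord; the bass is the seventh, so this is third inversion.

seventh chord, third inversion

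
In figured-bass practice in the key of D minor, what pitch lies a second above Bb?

C

Counting 1 letter step above Bb lands on C; in D minor, that letter is C.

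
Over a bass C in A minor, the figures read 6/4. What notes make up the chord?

A fourth above C in this key is F.
A sixth above C in this key is A.
Together with the bass C, this spells F major in second inversion.

C, F, A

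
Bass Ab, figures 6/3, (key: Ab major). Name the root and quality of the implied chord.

The figures 6/3 indicate a triad in first inversion.
In first inversion the root lies a sixth above the bass: a sixth above Ab in Ab major is F.
The chord tones are Ab, C, F, giving F minor.

F minor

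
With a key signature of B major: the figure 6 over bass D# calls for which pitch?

B

Counting 5 letter steps above D# lands on B; in B major, that letter is B.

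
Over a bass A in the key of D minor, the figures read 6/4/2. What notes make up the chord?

A, Bb, D, F

A second above A in this key is Bb.
A fourth above A in this key is D.
A sixth above A in this key is F.
Together with the bass A, this spells Bb major seventh in third inversion.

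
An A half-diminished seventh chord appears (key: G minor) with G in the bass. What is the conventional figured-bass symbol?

G is the seventh of A half-diminished seventh, so the chord is in third inversion.
A seventh chord in third inversion is figured 6/4/2, conventionally abbreviated 4/2.

4/2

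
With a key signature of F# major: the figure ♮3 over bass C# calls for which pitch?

E

Counting 2 letter steps above C# lands on E; in F# major, that letter is E#.
The ♮3 figure makes it natural, giving E.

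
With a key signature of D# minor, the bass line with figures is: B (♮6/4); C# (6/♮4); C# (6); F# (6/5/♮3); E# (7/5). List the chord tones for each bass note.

B, E#, G | C#, F, A# | C#, E#, A# | F#, A, C#, D# | E#, G#, B, D#

B (♮6/4): B, E#, G.
C# (6/♮4): C#, F, A#.
C# (6/3): C#, E#, A#.
F# (6/5/♮3): F#, A, C#, D#.
E# (7/5/3): E#, G#, B, D#.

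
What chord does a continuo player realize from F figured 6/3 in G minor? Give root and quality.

The figures 6/3 indicate a triad in first inversion.
In first inversion the root lies a sixth above the bass: a sixth above F in G minor is D.
The chord tones are F, A, D, giving D minor.

D minor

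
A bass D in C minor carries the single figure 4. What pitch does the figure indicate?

G

Counting 3 letter steps above D lands on G; in C minor, that letter is G.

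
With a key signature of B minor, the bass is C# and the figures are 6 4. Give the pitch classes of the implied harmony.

A fourth above C# in this key is F#.
A sixth above C# in this key is A.
Together with the bass C#, this spells F# minor in second inversion.

C#, F#, A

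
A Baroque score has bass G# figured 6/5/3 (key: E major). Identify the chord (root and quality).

E major seventh

The figures 6/5/3 indicate a seventh chord in first inversion.
In first inversion the root lies a sixth above the bass: a sixth above G# in E major is E.
The chord tones are G#, B, D#, E, giving E major seventh.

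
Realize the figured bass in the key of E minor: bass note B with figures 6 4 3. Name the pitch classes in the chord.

A third above B in this key is D.
A fourth above B in this key is E.
A sixth above B in this key is G.
Together with the bass B, this spells E minor seventh in second inversion.

B, D, E, G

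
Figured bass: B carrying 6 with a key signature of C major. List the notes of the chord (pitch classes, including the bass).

The written figures 6 are shorthand for 6/3: the 3 is implied.
A third above B in this key is D.
A sixth above B in this key is G.
Together with the bass B, this spells G major in first inversion.

B, D, G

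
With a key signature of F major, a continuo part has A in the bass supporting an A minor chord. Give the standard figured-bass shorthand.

no figures

A is the root of A minor, so the chord is in root position.
A triad in root position is figured 5/3, conventionally abbreviated (no figures — root-position triad).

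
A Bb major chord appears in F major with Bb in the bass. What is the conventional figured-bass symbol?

no figures

Bb is the root of Bb major, so the chord is in root position.
A triad in root position is figured 5/3, conventionally abbreviated (no figures — root-position triad).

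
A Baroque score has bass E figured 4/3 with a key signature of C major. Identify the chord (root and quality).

The figures 4/3 indicate a seventh chord in second inversion.
In second inversion the root lies a fourth above the bass: a fourth above E in C major is A.
The chord tones are E, G, A, C, giving A minor seventh.

A minor seventh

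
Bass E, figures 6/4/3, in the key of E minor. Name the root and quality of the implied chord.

A minor seventh

The figures 6/4/3 indicate a seventh chord in second inversion.
In second inversion the root lies a fourth above the bass: a fourth above E in E minor is A.
The chord tones are E, G, A, C, giving A minor seventh.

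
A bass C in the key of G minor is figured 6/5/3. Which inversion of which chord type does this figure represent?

Intervals of 6/5/3 above the bass form a seventh chord; the bass is the third, so this is first inversion.

seventh chord, first inversion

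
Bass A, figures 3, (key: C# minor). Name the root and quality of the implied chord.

The figures 3 indicate a triad in root position.
In root position the bass is the root, so the root is A.
The chord tones are A, C#, E, giving A major.

A major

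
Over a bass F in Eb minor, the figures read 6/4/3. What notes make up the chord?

A third above F in this key is Ab.
A fourth above F in this key is Bb.
A sixth above F in this key is Db.
Together with the bass F, this spells Bb minor seventh in second inversion.

F, Ab, Bb, Db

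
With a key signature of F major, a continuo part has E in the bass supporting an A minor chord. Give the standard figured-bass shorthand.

E is the fifth of A minor, so the chord is in second inversion.
A triad in second inversion is figured 6/4, conventionally abbreviated 6/4.

6/4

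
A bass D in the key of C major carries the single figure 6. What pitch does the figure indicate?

Counting 5 letter steps above D lands on B; in C major, that letter is B.

B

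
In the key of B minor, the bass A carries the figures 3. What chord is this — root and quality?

A major

The figures 3 indicate a triad in root position.
In root position the bass is the root, so the root is A.
The chord tones are A, C#, E, giving A major.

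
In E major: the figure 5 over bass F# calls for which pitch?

Counting 4 letter steps above F# lands on C; in E major, that letter is C#.

C#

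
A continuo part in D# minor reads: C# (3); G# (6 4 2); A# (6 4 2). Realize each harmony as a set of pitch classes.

C#, E#, G# | G#, A#, C#, E# | A#, B, D#, F#

C# (5/3): C#, E#, G#.
G# (6/4/2): G#, A#, C#, E#.
A# (6/4/2): A#, B, D#, F#.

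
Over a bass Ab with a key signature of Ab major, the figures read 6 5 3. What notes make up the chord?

Ab, C, Eb, F

A third above Ab in this key is C.
A fifth above Ab in this key is Eb.
A sixth above Ab in this key is F.
Together with the bass Ab, this spells F minor seventh in first inversion.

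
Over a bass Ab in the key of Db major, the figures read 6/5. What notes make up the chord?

The written figures 6/5 are shorthand for 6/5/3: the 3 is implied.
A third above Ab in this key is C.
A fifth above Ab in this key is Eb.
A sixth above Ab in this key is F.
Together with the bass Ab, this spells F minor seventh in first inversion.

Ab, C, Eb, F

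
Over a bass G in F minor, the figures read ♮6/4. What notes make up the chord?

A fourth above G in this key is C.
A sixth above G in this key is Eb, made natural (E) by the ♮ figure.
Together with the bass G, this spells C major in second inversion.

G, C, E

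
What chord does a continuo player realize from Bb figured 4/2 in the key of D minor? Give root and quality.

The figures 4/2 indicate a seventh chord in third inversion.
In third inversion the root lies a second above the bass: a second above Bb in D minor is C.
The chord tones are Bb, C, E, G, giving C dominant seventh.

C dominant seventh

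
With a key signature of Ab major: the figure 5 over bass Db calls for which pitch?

Counting 4 letter steps above Db lands on A; in Ab major, that letter is Ab.

Ab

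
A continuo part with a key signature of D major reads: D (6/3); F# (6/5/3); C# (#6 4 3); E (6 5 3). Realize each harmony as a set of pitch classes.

D (6/3): D, F#, B.
F# (6/5/3): F#, A, C#, D.
C# (#6/4/3): C#, E, F#, A#.
E (6/5/3): E, G, B, C#.

D, F#, B | F#, A, C#, D | C#, E, F#, A# | E, G, B, C#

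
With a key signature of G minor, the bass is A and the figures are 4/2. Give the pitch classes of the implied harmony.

A, Bb, D, F

The written figures 4/2 are shorthand for 6/4/2: the 6 is implied.
A second above A in this key is Bb.
A fourth above A in this key is D.
A sixth above A in this key is F.
Together with the bass A, this spells Bb major seventh in third inversion.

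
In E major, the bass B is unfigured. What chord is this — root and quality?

An unfigured bass indicates a triad in root position.
In root position the bass is the root, so the root is B.
The chord tones are B, D#, F#, giving B major.

B major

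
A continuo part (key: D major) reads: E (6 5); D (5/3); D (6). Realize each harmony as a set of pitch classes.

E (6/5/3): E, G, B, C#.
D (5/3): D, F#, A.
D (6/3): D, F#, B.

E, G, B, C# | D, F#, A | D, F#, B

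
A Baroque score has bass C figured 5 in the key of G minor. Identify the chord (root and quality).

The figures 5 indicate a triad in root position.
In root position the bass is the root, so the root is C.
The chord tones are C, Eb, G, giving C minor.

C minor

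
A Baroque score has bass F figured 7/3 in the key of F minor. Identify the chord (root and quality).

The figures 7/3 indicate a seventh chord in root position.
In root position the bass is the root, so the root is F.
The chord tones are F, Ab, C, Eb, giving F minor seventh.

F minor seventh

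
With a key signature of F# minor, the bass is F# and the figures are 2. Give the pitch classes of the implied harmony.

F#, G#, B, D

The written figures 2 are shorthand for 6/4/2: the 6/4 are implied.
A second above F# in this key is G#.
A fourth above F# in this key is B.
A sixth above F# in this key is D.
Together with the bass F#, this spells G# half-diminished seventh in third inversion.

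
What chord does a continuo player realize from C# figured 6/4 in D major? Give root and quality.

The figures 6/4 indicate a triad in second inversion.
In second inversion the root lies a fourth above the bass: a fourth above C# in D major is F#.
The chord tones are C#, F#, A, giving F# minor.

F# minor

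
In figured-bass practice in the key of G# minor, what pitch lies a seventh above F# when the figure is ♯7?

E#

Counting 6 letter steps above F# lands on E; in G# minor, that letter is E.
The #7 figure raises it a semitone, giving E#.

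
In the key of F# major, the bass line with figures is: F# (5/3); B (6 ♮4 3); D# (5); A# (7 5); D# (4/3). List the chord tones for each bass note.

F#, A#, C# | B, D#, E, G# | D#, F#, A# | A#, C#, E#, G# | D#, F#, G#, B

F# (5/3): F#, A#, C#.
B (6/♮4/3): B, D#, E, G#.
D# (5/3): D#, F#, A#.
A# (7/5/3): A#, C#, E#, G#.
D# (6/4/3): D#, F#, G#, B.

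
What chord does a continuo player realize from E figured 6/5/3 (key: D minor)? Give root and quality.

The figures 6/5/3 indicate a seventh chord in first inversion.
In first inversion the root lies a sixth above the bass: a sixth above E in D minor is C.
The chord tones are E, G, Bb, C, giving C dominant seventh.

C dominant seventh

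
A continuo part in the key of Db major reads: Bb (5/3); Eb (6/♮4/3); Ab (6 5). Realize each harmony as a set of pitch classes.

Bb, Db, F | Eb, Gb, A, C | Ab, C, Eb, F

Bb (5/3): Bb, Db, F.
Eb (6/♮4/3): Eb, Gb, A, C.
Ab (6/5/3): Ab, C, Eb, F.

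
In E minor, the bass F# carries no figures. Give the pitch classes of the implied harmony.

F#, A, C

An unfigured bass implies 5/3.
A third above F# in this key is A.
A fifth above F# in this key is C.
Together with the bass F#, this spells F# diminished in root position.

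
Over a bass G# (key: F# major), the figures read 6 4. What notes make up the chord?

G#, C#, E#

A fourth above G# in this key is C#.
A sixth above G# in this key is E#.
Together with the bass G#, this spells C# major in second inversion.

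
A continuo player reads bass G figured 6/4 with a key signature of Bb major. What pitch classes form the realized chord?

A fourth above G in this key is C.
A sixth above G in this key is Eb.
Together with the bass G, this spells C minor in second inversion.

G, C, Eb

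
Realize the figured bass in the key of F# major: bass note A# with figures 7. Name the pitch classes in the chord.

The written figures 7 are shorthand for 7/5/3: the 5/3 are implied.
A third above A# in this key is C#.
A fifth above A# in this key is E#.
A seventh above A# in this key is G#.
Together with the bass A#, this spells A# minor seventh in root position.

A#, C#, E#, G#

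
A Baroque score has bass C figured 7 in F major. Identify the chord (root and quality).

C dominant seventh

The figures 7 indicate a seventh chord in root position.
In root position the bass is the root, so the root is C.
The chord tones are C, E, G, Bb, giving C dominant seventh.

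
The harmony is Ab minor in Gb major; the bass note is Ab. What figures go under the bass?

no figures

Ab is the root of Ab minor, so the chord is in root position.
A triad in root position is figured 5/3, conventionally abbreviated (no figures — root-position triad).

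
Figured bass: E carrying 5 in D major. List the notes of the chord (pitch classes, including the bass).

E, G, B

The written figures 5 are shorthand for 5/3: the 3 is implied.
A third above E in this key is G.
A fifth above E in this key is B.
Together with the bass E, this spells E minor in root position.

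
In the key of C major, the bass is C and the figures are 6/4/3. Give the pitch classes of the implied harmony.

A third above C in this key is E.
A fourth above C in this key is F.
A sixth above C in this key is A.
Together with the bass C, this spells F major seventh in second inversion.

C, E, F, A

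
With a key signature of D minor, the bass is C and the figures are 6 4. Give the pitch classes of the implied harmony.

C, F, A

A fourth above C in this key is F.
A sixth above C in this key is A.
Together with the bass C, this spells F major in second inversion.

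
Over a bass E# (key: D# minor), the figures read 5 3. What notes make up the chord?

A third above E# in this key is G#.
A fifth above E# in this key is B.
Together with the bass E#, this spells E# diminished in root position.

E#, G#, B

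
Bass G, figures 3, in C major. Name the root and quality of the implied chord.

G major

The figures 3 indicate a triad in root position.
In root position the bass is the root, so the root is G.
The chord tones are G, B, D, giving G major.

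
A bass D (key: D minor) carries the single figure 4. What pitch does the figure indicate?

Counting 3 letter steps above D lands on G; in D minor, that letter is G.

G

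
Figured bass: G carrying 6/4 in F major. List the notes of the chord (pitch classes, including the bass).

A fourth above G in this key is C.
A sixth above G in this key is E.
Together with the bass G, this spells C major in second inversion.

G, C, E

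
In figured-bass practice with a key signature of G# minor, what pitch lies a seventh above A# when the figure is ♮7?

G

Counting 6 letter steps above A# lands on G; in G# minor, that letter is G#.
The ♮7 figure makes it natural, giving G.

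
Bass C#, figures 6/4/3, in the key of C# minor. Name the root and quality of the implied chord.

F# minor seventh

The figures 6/4/3 indicate a seventh chord in second inversion.
In second inversion the root lies a fourth above the bass: a fourth above C# in C# minor is F#.
The chord tones are C#, E, F#, A, giving F# minor seventh.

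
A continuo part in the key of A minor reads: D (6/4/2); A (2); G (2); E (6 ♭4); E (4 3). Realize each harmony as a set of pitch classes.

D, E, G, B | A, B, D, F | G, A, C, E | E, Ab, C | E, G, A, C

D (6/4/2): D, E, G, B.
A (6/4/2): A, B, D, F.
G (6/4/2): G, A, C, E.
E (6/b4): E, Ab, C.
E (6/4/3): E, G, A, C.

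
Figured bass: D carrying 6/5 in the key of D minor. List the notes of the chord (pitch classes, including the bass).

The written figures 6/5 are shorthand for 6/5/3: the 3 is implied.
A third above D in this key is F.
A fifth above D in this key is A.
A sixth above D in this key is Bb.
Together with the bass D, this spells Bb major seventh in first inversion.

D, F, A, Bb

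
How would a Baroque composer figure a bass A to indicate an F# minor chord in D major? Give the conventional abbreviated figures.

6

A is the third of F# minor, so the chord is in first inversion.
A triad in first inversion is figured 6/3, conventionally abbreviated 6.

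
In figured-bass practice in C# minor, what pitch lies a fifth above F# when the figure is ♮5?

C

Counting 4 letter steps above F# lands on C; in C# minor, that letter is C#.
The ♮5 figure makes it natural, giving C.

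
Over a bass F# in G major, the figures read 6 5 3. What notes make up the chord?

F#, A, C, D

A third above F# in this key is A.
A fifth above F# in this key is C.
A sixth above F# in this key is D.
Together with the bass F#, this spells D dominant seventh in first inversion.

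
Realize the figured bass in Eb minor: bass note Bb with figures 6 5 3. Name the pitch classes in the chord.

Bb, Db, F, Gb

A third above Bb in this key is Db.
A fifth above Bb in this key is F.
A sixth above Bb in this key is Gb.
Together with the bass Bb, this spells Gb major seventh in first inversion.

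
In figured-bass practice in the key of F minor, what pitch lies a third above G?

Counting 2 letter steps above G lands on B; in F minor, that letter is Bb.

Bb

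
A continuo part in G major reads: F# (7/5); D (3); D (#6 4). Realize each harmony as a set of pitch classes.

F# (7/5/3): F#, A, C, E.
D (5/3): D, F#, A.
D (#6/4): D, G, B#.

F#, A, C, E | D, F#, A | D, G, B#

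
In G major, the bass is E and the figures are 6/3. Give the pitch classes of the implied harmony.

A third above E in this key is G.
A sixth above E in this key is C.
Together with the bass E, this spells C major in first inversion.

E, G, C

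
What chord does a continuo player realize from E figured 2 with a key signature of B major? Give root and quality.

F# dominant seventh

The figures 2 indicate a seventh chord in third inversion.
In third inversion the root lies a second above the bass: a second above E in B major is F#.
The chord tones are E, F#, A#, C#, giving F# dominant seventh.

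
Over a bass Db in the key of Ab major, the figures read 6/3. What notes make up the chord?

A third above Db in this key is F.
A sixth above Db in this key is Bb.
Together with the bass Db, this spells Bb minor in first inversion.

Db, F, Bb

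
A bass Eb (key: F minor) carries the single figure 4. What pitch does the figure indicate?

Counting 3 letter steps above Eb lands on A; in F minor, that letter is Ab.

Ab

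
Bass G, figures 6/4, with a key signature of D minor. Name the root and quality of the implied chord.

C major

The figures 6/4 indicate a triad in second inversion.
In second inversion the root lies a fourth above the bass: a fourth above G in D minor is C.
The chord tones are G, C, E, giving C major.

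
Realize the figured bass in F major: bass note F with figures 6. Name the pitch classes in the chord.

F, A, D

The written figures 6 are shorthand for 6/3: the 3 is implied.
A third above F in this key is A.
A sixth above F in this key is D.
Together with the bass F, this spells D minor in first inversion.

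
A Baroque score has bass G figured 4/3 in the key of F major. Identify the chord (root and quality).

The figures 4/3 indicate a seventh chord in second inversion.
In second inversion the root lies a fourth above the bass: a fourth above G in F major is C.
The chord tones are G, Bb, C, E, giving C dominant seventh.

C dominant seventh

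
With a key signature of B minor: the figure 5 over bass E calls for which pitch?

Counting 4 letter steps above E lands on B; in B minor, that letter is B.

B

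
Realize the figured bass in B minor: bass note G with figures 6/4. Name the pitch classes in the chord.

A fourth above G in this key is C#.
A sixth above G in this key is E.
Together with the bass G, this spells C# diminished in second inversion.

G, C#, E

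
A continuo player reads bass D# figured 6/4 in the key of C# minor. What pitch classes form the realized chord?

D#, G#, B

A fourth above D# in this key is G#.
A sixth above D# in this key is B.
Together with the bass D#, this spells G# minor in second inversion.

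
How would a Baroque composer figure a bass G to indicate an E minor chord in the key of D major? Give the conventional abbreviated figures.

6

G is the third of E minor, so the chord is in first inversion.
A triad in first inversion is figured 6/3, conventionally abbreviated 6.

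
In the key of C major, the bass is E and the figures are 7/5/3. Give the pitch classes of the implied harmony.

A third above E in this key is G.
A fifth above E in this key is B.
A seventh above E in this key is D.
Together with the bass E, this spells E minor seventh in root position.

E, G, B, D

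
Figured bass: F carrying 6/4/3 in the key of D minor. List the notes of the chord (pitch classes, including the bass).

A third above F in this key is A.
A fourth above F in this key is Bb.
A sixth above F in this key is D.
Together with the bass F, this spells Bb major seventh in second inversion.

F, A, Bb, D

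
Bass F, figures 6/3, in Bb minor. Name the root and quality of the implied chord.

Db major

The figures 6/3 indicate a triad in first inversion.
In first inversion the root lies a sixth above the bass: a sixth above F in Bb minor is Db.
The chord tones are F, Ab, Db, giving Db major.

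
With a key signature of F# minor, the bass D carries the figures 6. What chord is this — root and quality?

B minor

The figures 6 indicate a triad in first inversion.
In first inversion the root lies a sixth above the bass: a sixth above D in F# minor is B.
The chord tones are D, F#, B, giving B minor.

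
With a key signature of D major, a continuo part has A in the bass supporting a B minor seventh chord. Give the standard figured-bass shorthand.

A is the seventh of B minor seventh, so the chord is in third inversion.
A seventh chord in third inversion is figured 6/4/2, conventionally abbreviated 4/2.

4/2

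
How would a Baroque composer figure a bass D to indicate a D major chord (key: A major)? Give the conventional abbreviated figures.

no figures

D is the root of D major, so the chord is in root position.
A triad in root position is figured 5/3, conventionally abbreviated (no figures — root-position triad).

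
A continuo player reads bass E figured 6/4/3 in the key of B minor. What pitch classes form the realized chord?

A third above E in this key is G.
A fourth above E in this key is A.
A sixth above E in this key is C#.
Together with the bass E, this spells A dominant seventh in second inversion.

E, G, A, C#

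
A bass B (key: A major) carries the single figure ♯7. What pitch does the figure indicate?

Counting 6 letter steps above B lands on A; in A major, that letter is A.
The #7 figure raises it a semitone, giving A#.

A#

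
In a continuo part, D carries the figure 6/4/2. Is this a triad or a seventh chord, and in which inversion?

Intervals of 6/4/2 above the bass form a seventh chord; the bass is the seventh, so this is third inversion.

seventh chord, third inversion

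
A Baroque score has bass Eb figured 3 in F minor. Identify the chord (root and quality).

The figures 3 indicate a triad in root position.
In root position the bass is the root, so the root is Eb.
The chord tones are Eb, G, Bb, giving Eb major.

Eb major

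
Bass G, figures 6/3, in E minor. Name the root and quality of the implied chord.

E minor

The figures 6/3 indicate a triad in first inversion.
In first inversion the root lies a sixth above the bass: a sixth above G in E minor is E.
The chord tones are G, B, E, giving E minor.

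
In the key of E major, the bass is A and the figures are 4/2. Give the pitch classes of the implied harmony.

A, B, D#, F#

The written figures 4/2 are shorthand for 6/4/2: the 6 is implied.
A second above A in this key is B.
A fourth above A in this key is D#.
A sixth above A in this key is F#.
Together with the bass A, this spells B dominant seventh in third inversion.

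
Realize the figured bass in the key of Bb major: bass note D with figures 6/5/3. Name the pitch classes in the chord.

D, F, A, Bb

A third above D in this key is F.
A fifth above D in this key is A.
A sixth above D in this key is Bb.
Together with the bass D, this spells Bb major seventh in first inversion.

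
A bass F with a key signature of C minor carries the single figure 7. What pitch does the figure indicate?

Counting 6 letter steps above F lands on E; in C minor, that letter is Eb.

Eb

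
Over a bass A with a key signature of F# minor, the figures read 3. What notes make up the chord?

A, C#, E

The written figures 3 are shorthand for 5/3: the 5 is implied.
A third above A in this key is C#.
A fifth above A in this key is E.
Together with the bass A, this spells A major in root position.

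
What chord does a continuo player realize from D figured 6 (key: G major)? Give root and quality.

The figures 6 indicate a triad in first inversion.
In first inversion the root lies a sixth above the bass: a sixth above D in G major is B.
The chord tones are D, F#, B, giving B minor.

B minor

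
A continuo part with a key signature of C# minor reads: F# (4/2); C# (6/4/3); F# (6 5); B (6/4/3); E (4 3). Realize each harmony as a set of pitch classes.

F#, G#, B, D# | C#, E, F#, A | F#, A, C#, D# | B, D#, E, G# | E, G#, A, C#

F# (6/4/2): F#, G#, B, D#.
C# (6/4/3): C#, E, F#, A.
F# (6/5/3): F#, A, C#, D#.
B (6/4/3): B, D#, E, G#.
E (6/4/3): E, G#, A, C#.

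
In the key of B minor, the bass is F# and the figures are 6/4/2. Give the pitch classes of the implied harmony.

F#, G, B, D

A second above F# in this key is G.
A fourth above F# in this key is B.
A sixth above F# in this key is D.
Together with the bass F#, this spells G major seventh in third inversion.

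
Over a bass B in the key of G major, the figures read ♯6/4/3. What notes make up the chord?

A third above B in this key is D.
A fourth above B in this key is E.
A sixth above B in this key is G, raised to G# by the sharp.
Together with the bass B, this spells E dominant seventh in second inversion.

B, D, E, G#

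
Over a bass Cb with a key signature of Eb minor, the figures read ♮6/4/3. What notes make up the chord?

A third above Cb in this key is Eb.
A fourth above Cb in this key is F.
A sixth above Cb in this key is Ab, made natural (A) by the ♮ figure.

Cb, Eb, F, A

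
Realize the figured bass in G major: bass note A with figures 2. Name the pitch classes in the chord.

The written figures 2 are shorthand for 6/4/2: the 6/4 are implied.
A second above A in this key is B.
A fourth above A in this key is D.
A sixth above A in this key is F#.
Together with the bass A, this spells B minor seventh in third inversion.

A, B, D, F#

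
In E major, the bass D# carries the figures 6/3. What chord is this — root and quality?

The figures 6/3 indicate a triad in first inversion.
In first inversion the root lies a sixth above the bass: a sixth above D# in E major is B.
The chord tones are D#, F#, B, giving B major.

B major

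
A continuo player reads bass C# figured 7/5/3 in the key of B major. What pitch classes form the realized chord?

A third above C# in this key is E.
A fifth above C# in this key is G#.
A seventh above C# in this key is B.
Together with the bass C#, this spells C# minor seventh in root position.

C#, E, G#, B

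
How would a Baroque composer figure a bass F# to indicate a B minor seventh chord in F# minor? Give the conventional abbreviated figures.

4/3

F# is the fifth of B minor seventh, so the chord is in second inversion.
A seventh chord in second inversion is figured 6/4/3, conventionally abbreviated 4/3.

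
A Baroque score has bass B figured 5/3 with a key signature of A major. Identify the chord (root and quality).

B minor

The figures 5/3 indicate a triad in root position.
In root position the bass is the root, so the root is B.
The chord tones are B, D, F#, giving B minor.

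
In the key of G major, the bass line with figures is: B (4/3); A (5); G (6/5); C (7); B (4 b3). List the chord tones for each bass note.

B, D, E, G | A, C, E | G, B, D, E | C, E, G, B | B, Db, E, G

B (6/4/3): B, D, E, G.
A (5/3): A, C, E.
G (6/5/3): G, B, D, E.
C (7/5/3): C, E, G, B.
B (6/4/b3): B, Db, E, G.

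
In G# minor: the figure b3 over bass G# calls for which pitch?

Counting 2 letter steps above G# lands on B; in G# minor, that letter is B.
The b3 figure lowers it a semitone, giving Bb.

Bb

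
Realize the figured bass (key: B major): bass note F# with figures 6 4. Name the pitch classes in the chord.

A fourth above F# in this key is B.
A sixth above F# in this key is D#.
Together with the bass F#, this spells B major in second inversion.

F#, B, D#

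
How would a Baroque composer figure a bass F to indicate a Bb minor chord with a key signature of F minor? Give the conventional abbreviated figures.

F is the fifth of Bb minor, so the chord is in second inversion.
A triad in second inversion is figured 6/4, conventionally abbreviated 6/4.

6/4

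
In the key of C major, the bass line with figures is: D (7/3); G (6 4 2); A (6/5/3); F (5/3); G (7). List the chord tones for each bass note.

D, F, A, C | G, A, C, E | A, C, E, F | F, A, C | G, B, D, F

D (7/5/3): D, F, A, C.
G (6/4/2): G, A, C, E.
A (6/5/3): A, C, E, F.
F (5/3): F, A, C.
G (7/5/3): G, B, D, F.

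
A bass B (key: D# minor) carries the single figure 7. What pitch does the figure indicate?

A#

Counting 6 letter steps above B lands on A; in D# minor, that letter is A#.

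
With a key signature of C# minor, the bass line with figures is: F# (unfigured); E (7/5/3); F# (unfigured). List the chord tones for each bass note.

F# (5/3): F#, A, C#.
E (7/5/3): E, G#, B, D#.
F# (5/3): F#, A, C#.

F#, A, C# | E, G#, B, D# | F#, A, C#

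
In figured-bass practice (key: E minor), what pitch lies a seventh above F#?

Counting 6 letter steps above F# lands on E; in E minor, that letter is E.

E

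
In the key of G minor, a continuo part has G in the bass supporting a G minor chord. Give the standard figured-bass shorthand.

no figures

G is the root of G minor, so the chord is in root position.
A triad in root position is figured 5/3, conventionally abbreviated (no figures — root-position triad).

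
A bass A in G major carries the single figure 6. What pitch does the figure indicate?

F#

Counting 5 letter steps above A lands on F; in G major, that letter is F#.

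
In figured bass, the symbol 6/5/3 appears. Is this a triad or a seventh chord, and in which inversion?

seventh chord, first inversion

Intervals of 6/5/3 above the bass form a seventh chord; the bass is the third, so this is first inversion.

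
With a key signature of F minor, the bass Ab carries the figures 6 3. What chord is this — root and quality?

F minor

The figures 6 3 indicate a triad in first inversion.
In first inversion the root lies a sixth above the bass: a sixth above Ab in F minor is F.
The chord tones are Ab, C, F, giving F minor.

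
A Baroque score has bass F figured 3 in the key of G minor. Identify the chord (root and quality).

The figures 3 indicate a triad in root position.
In root position the bass is the root, so the root is F.
The chord tones are F, A, C, giving F major.

F major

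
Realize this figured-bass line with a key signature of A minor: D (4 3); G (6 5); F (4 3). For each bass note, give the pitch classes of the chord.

D (6/4/3): D, F, G, B.
G (6/5/3): G, B, D, E.
F (6/4/3): F, A, B, D.

D, F, G, B | G, B, D, E | F, A, B, D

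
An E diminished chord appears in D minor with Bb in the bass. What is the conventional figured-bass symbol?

Bb is the fifth of E diminished, so the chord is in second inversion.
A triad in second inversion is figured 6/4, conventionally abbreviated 6/4.

6/4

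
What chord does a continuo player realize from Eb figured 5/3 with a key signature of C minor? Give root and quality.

Eb major

The figures 5/3 indicate a triad in root position.
In root position the bass is the root, so the root is Eb.
The chord tones are Eb, G, Bb, giving Eb major.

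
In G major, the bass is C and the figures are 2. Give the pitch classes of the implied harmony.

The written figures 2 are shorthand for 6/4/2: the 6/4 are implied.
A second above C in this key is D.
A fourth above C in this key is F#.
A sixth above C in this key is A.
Together with the bass C, this spells D dominant seventh in third inversion.

C, D, F#, A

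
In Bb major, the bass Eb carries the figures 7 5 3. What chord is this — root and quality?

Eb major seventh

The figures 7 5 3 indicate a seventh chord in root position.
In root position the bass is the root, so the root is Eb.
The chord tones are Eb, G, Bb, D, giving Eb major seventh.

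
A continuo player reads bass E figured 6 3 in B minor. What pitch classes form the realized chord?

E, G, C#

A third above E in this key is G.
A sixth above E in this key is C#.
Together with the bass E, this spells C# diminished in first inversion.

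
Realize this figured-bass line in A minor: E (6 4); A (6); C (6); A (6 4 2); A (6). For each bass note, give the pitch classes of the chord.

E, A, C | A, C, F | C, E, A | A, B, D, F | A, C, F

E (6/4): E, A, C.
A (6/3): A, C, F.
C (6/3): C, E, A.
A (6/4/2): A, B, D, F.
A (6/3): A, C, F.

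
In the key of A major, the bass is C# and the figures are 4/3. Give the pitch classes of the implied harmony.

C#, E, F#, A

The written figures 4/3 are shorthand for 6/4/3: the 6 is implied.
A third above C# in this key is E.
A fourth above C# in this key is F#.
A sixth above C# in this key is A.
Together with the bass C#, this spells F# minor seventh in second inversion.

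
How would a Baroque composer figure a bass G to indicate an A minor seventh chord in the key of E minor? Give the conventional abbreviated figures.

4/2

G is the seventh of A minor seventh, so the chord is in third inversion.
A seventh chord in third inversion is figured 6/4/2, conventionally abbreviated 4/2.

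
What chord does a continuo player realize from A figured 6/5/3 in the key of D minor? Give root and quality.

The figures 6/5/3 indicate a seventh chord in first inversion.
In first inversion the root lies a sixth above the bass: a sixth above A in D minor is F.
The chord tones are A, C, E, F, giving F major seventh.

F major seventh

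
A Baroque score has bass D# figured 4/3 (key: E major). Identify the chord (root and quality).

G# minor seventh

The figures 4/3 indicate a seventh chord in second inversion.
In second inversion the root lies a fourth above the bass: a fourth above D# in E major is G#.
The chord tones are D#, F#, G#, B, giving G# minor seventh.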